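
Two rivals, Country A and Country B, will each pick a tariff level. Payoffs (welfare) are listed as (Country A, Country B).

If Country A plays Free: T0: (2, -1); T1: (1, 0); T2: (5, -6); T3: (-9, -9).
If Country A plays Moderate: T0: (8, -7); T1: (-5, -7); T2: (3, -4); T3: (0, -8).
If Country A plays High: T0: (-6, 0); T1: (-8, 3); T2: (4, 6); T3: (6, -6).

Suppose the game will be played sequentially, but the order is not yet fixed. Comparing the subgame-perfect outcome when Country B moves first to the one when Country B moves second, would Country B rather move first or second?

second

If Country A leads: Country B's best replies are Free→T1, Moderate→T2, High→T2; Country A's induced payoffs 1, 3, 4; outcome (High, T2), payoffs (4, 6).
If Country B leads: Country A's best replies are T0→Moderate, T1→Free, T2→Free, T3→High; Country B's induced payoffs -7, 0, -6, -6; outcome (Free, T1), payoffs (1, 0).
Country B gets 0 moving first and 6 moving second, so Country B prefers to move second.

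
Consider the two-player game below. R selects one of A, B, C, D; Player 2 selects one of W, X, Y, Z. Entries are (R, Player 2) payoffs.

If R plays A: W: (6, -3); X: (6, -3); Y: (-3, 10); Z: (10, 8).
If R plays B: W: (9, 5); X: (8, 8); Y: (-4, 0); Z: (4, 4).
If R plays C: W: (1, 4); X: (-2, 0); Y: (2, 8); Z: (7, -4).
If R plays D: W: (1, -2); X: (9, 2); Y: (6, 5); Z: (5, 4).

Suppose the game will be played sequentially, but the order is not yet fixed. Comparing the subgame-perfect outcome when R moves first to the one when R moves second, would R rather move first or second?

If R leads: Player 2's best replies are A→Y, B→X, C→Y, D→Y; R's induced payoffs -3, 8, 2, 6; outcome (B, X), payoffs (8, 8).
If Player 2 leads: R's best replies are W→B, X→D, Y→D, Z→A; Player 2's induced payoffs 5, 2, 5, 8; outcome (A, Z), payoffs (10, 8).
R gets 8 moving first and 10 moving second, so R prefers to move second.

second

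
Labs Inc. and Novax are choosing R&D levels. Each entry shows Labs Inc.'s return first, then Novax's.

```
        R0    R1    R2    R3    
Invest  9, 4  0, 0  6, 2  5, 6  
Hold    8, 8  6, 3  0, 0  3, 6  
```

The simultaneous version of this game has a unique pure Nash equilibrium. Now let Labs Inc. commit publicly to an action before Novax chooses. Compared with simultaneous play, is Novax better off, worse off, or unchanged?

better off

Novax best-responds to each possible Labs Inc. move:
- Invest: Novax compares 4, 0, 2, 6 and picks R3; Labs Inc. would get 5.
- Hold: Novax compares 8, 3, 0, 6 and picks R0; Labs Inc. would get 8.
Labs Inc.'s induced payoffs are 5, 8, so Labs Inc. commits to Hold. Subgame-perfect outcome: (Hold, R0) with payoffs (8, 8).
Under simultaneous play:
Labs Inc.'s best replies: R0→Invest; R1→Hold; R2→Invest; R3→Invest.
Novax's best replies: Invest→R3; Hold→R0.
Only (Invest, R3) has each player best-responding; Nash payoffs (5, 6).
Novax earns 8 sequentially versus 6 at the Nash outcome: better off.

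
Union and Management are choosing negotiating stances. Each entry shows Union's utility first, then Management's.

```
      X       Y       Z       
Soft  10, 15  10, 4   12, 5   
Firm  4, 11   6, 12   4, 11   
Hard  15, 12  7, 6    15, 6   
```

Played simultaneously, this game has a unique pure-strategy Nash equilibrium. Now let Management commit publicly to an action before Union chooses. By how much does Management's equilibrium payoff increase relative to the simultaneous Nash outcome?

0

Solve by backward induction (Management leads).
- X → Union plays Hard (best of 10, 4, 15); Management gets 12.
- Y → Union plays Soft (best of 10, 6, 7); Management gets 4.
- Z → Union plays Hard (best of 12, 4, 15); Management gets 6.
Among 12, 4, 6, the best is 12 at X. Subgame-perfect outcome: (Hard, X) with payoffs (15, 12).
For the simultaneous game, intersect best replies.
Union's best replies: X→Hard; Y→Soft; Z→Hard.
Management's best replies: Soft→X; Firm→Y; Hard→X.
The unique mutual best reply is (Hard, X), giving (15, 12).
Management's commitment gain: 12 − 12 = 0.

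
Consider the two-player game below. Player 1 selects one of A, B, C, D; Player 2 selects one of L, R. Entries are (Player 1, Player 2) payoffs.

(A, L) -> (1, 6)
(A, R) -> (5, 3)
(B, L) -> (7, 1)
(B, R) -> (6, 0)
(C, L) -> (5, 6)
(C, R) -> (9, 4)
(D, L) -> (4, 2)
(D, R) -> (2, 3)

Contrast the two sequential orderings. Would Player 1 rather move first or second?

If Player 1 leads: Player 2's best replies are A→L, B→L, C→L, D→R; Player 1's induced payoffs 1, 7, 5, 2; outcome (B, L), payoffs (7, 1).
If Player 2 leads: Player 1's best replies are L→B, R→C; Player 2's induced payoffs 1, 4; outcome (C, R), payoffs (9, 4).
Player 1 gets 7 moving first and 9 moving second, so Player 1 prefers to move second.

second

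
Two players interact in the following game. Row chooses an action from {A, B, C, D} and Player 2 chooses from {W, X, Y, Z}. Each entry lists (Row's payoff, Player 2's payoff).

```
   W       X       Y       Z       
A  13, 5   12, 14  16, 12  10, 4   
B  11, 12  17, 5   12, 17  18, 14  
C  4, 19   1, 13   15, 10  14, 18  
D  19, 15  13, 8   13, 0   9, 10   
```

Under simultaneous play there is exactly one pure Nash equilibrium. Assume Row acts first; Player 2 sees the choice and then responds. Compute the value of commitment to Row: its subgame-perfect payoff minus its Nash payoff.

0

Player 2 best-responds to each possible Row move:
- A → Player 2 plays X (best of 5, 14, 12, 4); Row gets 12.
- B → Player 2 plays Y (best of 12, 5, 17, 14); Row gets 12.
- C → Player 2 plays W (best of 19, 13, 10, 18); Row gets 4.
- D → Player 2 plays W (best of 15, 8, 0, 10); Row gets 19.
Row's induced payoffs are 12, 12, 4, 19, so Row commits to D. Subgame-perfect outcome: (D, W) with payoffs (19, 15).
For the simultaneous game, intersect best replies.
Row's best replies: W→D; X→B; Y→A; Z→B.
Player 2's best replies: A→X; B→Y; C→W; D→W.
Only (D, W) has each player best-responding; Nash payoffs (19, 15).
Row's commitment gain: 19 − 19 = 0.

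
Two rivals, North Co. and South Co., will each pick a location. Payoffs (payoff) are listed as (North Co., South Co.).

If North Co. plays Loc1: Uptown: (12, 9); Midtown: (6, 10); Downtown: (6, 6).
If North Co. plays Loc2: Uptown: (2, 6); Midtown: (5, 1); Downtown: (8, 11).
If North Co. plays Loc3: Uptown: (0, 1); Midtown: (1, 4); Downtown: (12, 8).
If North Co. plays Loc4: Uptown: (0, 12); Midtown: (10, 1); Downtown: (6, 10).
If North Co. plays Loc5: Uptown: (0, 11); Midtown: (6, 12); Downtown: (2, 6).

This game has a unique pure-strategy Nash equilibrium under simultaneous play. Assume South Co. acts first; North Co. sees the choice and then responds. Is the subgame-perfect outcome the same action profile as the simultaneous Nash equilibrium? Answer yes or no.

Backward induction with South Co. moving first.
- Uptown → North Co. plays Loc1 (best of 12, 2, 0, 0, 0); South Co. gets 9.
- Midtown → North Co. plays Loc4 (best of 6, 5, 1, 10, 6); South Co. gets 1.
- Downtown → North Co. plays Loc3 (best of 6, 8, 12, 6, 2); South Co. gets 8.
South Co.'s induced payoffs are 9, 1, 8, so South Co. commits to Uptown. Subgame-perfect outcome: (Loc1, Uptown) with payoffs (12, 9).
Under simultaneous play:
North Co.'s best replies: Uptown→Loc1; Midtown→Loc4; Downtown→Loc3.
South Co.'s best replies: Loc1→Midtown; Loc2→Downtown; Loc3→Downtown; Loc4→Uptown; Loc5→Midtown.
The unique mutual best reply is (Loc3, Downtown), giving (12, 8).
Sequential outcome (Loc1, Uptown) differs from the Nash profile (Loc3, Downtown).

no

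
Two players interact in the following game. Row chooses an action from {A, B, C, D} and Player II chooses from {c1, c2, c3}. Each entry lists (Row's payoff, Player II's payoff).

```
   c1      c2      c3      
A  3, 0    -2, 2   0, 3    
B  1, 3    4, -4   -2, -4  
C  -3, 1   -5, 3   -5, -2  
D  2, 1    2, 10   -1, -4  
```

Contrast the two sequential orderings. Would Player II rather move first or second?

second

If Row leads: Player II's best replies are A→c3, B→c1, C→c2, D→c2; Row's induced payoffs 0, 1, -5, 2; outcome (D, c2), payoffs (2, 10).
If Player II leads: Row's best replies are c1→A, c2→B, c3→A; Player II's induced payoffs 0, -4, 3; outcome (A, c3), payoffs (0, 3).
Player II gets 3 moving first and 10 moving second, so Player II prefers to move second.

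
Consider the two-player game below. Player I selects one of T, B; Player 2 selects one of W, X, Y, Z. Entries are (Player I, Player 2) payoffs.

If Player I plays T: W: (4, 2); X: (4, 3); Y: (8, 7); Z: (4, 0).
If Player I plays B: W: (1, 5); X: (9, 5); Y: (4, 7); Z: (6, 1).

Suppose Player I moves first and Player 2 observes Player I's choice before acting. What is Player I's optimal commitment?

T

Player 2 best-responds to each possible Player I move:
- T: BR = Y, leader payoff 8.
- B: BR = Y, leader payoff 4.
Among 8, 4, the best is 8 at T. Subgame-perfect outcome: (T, Y) with payoffs (8, 7).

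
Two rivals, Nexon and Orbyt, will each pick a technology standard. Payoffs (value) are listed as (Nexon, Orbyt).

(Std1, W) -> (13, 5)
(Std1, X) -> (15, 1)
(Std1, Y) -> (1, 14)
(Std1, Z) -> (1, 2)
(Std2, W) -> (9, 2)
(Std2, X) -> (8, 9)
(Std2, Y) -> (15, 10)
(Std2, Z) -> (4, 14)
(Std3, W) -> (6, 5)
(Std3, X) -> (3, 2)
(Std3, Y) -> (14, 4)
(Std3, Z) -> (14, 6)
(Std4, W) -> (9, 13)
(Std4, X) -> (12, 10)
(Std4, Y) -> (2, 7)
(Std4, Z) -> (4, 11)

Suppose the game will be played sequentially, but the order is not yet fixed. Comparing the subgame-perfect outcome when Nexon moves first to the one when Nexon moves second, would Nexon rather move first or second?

second

If Nexon leads: Orbyt's best replies are Std1→Y, Std2→Z, Std3→Z, Std4→W; Nexon's induced payoffs 1, 4, 14, 9; outcome (Std3, Z), payoffs (14, 6).
If Orbyt leads: Nexon's best replies are W→Std1, X→Std1, Y→Std2, Z→Std3; Orbyt's induced payoffs 5, 1, 10, 6; outcome (Std2, Y), payoffs (15, 10).
Nexon gets 14 moving first and 15 moving second, so Nexon prefers to move second.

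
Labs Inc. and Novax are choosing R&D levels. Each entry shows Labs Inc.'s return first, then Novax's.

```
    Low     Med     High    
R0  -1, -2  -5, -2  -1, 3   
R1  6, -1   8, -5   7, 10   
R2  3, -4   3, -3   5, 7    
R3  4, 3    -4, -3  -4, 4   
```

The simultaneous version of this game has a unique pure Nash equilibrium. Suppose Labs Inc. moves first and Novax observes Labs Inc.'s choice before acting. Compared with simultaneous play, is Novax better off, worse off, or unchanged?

Novax best-responds to each possible Labs Inc. move:
- R0: BR = High, leader payoff -1.
- R1: BR = High, leader payoff 7.
- R2: BR = High, leader payoff 5.
- R3: BR = High, leader payoff -4.
Maximizing over -1, 7, 5, -4, Labs Inc. chooses R1. Subgame-perfect outcome: (R1, High) with payoffs (7, 10).
For the simultaneous game, intersect best replies.
Labs Inc.'s best replies: Low→R1; Med→R1; High→R1.
Novax's best replies: R0→High; R1→High; R2→High; R3→High.
The unique mutual best reply is (R1, High), giving (7, 10).
Novax earns 10 sequentially versus 10 at the Nash outcome: unchanged.

unchanged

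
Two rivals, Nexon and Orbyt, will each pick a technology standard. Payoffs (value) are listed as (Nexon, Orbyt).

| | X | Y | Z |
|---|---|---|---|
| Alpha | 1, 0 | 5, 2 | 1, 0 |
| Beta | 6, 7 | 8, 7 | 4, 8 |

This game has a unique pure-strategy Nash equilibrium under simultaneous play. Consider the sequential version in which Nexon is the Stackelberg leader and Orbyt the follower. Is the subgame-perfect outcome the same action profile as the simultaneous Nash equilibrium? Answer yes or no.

Solve by backward induction (Nexon leads).
- Alpha: BR = Y, leader payoff 5.
- Beta: BR = Z, leader payoff 4.
Among 5, 4, the best is 5 at Alpha. Subgame-perfect outcome: (Alpha, Y) with payoffs (5, 2).
Under simultaneous play:
Nexon's best replies: X→Beta; Y→Beta; Z→Beta.
Orbyt's best replies: Alpha→Y; Beta→Z.
Only (Beta, Z) has each player best-responding; Nash payoffs (4, 8).
Sequential outcome (Alpha, Y) differs from the Nash profile (Beta, Z).

no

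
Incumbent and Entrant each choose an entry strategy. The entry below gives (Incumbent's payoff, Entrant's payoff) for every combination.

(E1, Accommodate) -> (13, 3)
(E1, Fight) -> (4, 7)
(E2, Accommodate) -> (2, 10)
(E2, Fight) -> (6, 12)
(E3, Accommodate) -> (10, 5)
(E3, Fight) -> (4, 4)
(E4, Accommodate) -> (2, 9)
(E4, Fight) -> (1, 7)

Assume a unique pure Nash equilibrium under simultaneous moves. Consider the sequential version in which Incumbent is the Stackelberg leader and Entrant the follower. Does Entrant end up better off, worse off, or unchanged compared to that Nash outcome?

Entrant best-responds to each possible Incumbent move:
- E1: BR = Fight, leader payoff 4.
- E2: BR = Fight, leader payoff 6.
- E3: BR = Accommodate, leader payoff 10.
- E4: BR = Accommodate, leader payoff 2.
Incumbent's induced payoffs are 4, 6, 10, 2, so Incumbent commits to E3. Subgame-perfect outcome: (E3, Accommodate) with payoffs (10, 5).
Under simultaneous play:
Incumbent's best replies: Accommodate→E1; Fight→E2.
Entrant's best replies: E1→Fight; E2→Fight; E3→Accommodate; E4→Accommodate.
Only (E2, Fight) has each player best-responding; Nash payoffs (6, 12).
Entrant earns 5 sequentially versus 12 at the Nash outcome: worse off.

worse off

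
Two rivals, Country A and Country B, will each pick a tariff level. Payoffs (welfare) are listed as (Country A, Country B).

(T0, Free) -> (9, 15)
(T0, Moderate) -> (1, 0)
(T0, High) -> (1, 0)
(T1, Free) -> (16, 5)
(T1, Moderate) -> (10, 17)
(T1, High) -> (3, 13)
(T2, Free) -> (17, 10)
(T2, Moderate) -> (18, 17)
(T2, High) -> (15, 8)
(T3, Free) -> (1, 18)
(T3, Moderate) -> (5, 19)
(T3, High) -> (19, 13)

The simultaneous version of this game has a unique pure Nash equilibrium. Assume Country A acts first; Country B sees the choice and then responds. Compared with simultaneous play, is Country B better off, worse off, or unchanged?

unchanged

Solve by backward induction (Country A leads).
- T0: Country B compares 15, 0, 0 and picks Free; Country A would get 9.
- T1: Country B compares 5, 17, 13 and picks Moderate; Country A would get 10.
- T2: Country B compares 10, 17, 8 and picks Moderate; Country A would get 18.
- T3: Country B compares 18, 19, 13 and picks Moderate; Country A would get 5.
Country A's induced payoffs are 9, 10, 18, 5, so Country A commits to T2. Subgame-perfect outcome: (T2, Moderate) with payoffs (18, 17).
Now find the simultaneous Nash equilibrium.
Country A's best replies: Free→T2; Moderate→T2; High→T3.
Country B's best replies: T0→Free; T1→Moderate; T2→Moderate; T3→Moderate.
The unique mutual best reply is (T2, Moderate), giving (18, 17).
Country B earns 17 sequentially versus 17 at the Nash outcome: unchanged.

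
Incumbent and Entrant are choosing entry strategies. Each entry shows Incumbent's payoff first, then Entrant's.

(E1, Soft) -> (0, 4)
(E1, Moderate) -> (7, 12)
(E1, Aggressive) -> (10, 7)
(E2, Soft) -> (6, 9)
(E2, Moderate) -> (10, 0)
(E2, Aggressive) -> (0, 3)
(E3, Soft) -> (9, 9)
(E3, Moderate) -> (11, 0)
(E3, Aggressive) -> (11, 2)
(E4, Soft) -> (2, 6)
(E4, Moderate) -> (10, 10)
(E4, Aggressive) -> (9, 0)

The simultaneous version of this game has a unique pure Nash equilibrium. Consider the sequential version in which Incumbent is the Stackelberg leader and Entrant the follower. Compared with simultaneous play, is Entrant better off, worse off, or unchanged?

better off

Work backward from Entrant's decision.
- E1 → Entrant plays Moderate (best of 4, 12, 7); Incumbent gets 7.
- E2 → Entrant plays Soft (best of 9, 0, 3); Incumbent gets 6.
- E3 → Entrant plays Soft (best of 9, 0, 2); Incumbent gets 9.
- E4 → Entrant plays Moderate (best of 6, 10, 0); Incumbent gets 10.
Among 7, 6, 9, 10, the best is 10 at E4. Subgame-perfect outcome: (E4, Moderate) with payoffs (10, 10).
Under simultaneous play:
Incumbent's best replies: Soft→E3; Moderate→E3; Aggressive→E3.
Entrant's best replies: E1→Moderate; E2→Soft; E3→Soft; E4→Moderate.
Only (E3, Soft) has each player best-responding; Nash payoffs (9, 9).
Entrant earns 10 sequentially versus 9 at the Nash outcome: better off.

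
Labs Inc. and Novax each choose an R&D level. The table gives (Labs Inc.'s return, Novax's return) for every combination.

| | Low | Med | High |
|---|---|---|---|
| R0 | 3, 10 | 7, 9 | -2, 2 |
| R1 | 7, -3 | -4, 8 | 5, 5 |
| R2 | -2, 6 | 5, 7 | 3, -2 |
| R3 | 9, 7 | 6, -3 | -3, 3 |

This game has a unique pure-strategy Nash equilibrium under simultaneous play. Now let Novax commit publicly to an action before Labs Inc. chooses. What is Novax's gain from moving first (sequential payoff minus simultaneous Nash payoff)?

Work backward from Labs Inc.'s decision.
- Low → Labs Inc. plays R3 (best of 3, 7, -2, 9); Novax gets 7.
- Med → Labs Inc. plays R0 (best of 7, -4, 5, 6); Novax gets 9.
- High → Labs Inc. plays R1 (best of -2, 5, 3, -3); Novax gets 5.
Maximizing over 7, 9, 5, Novax chooses Med. Subgame-perfect outcome: (R0, Med) with payoffs (7, 9).
Under simultaneous play:
Labs Inc.'s best replies: Low→R3; Med→R0; High→R1.
Novax's best replies: R0→Low; R1→Med; R2→Med; R3→Low.
Only (R3, Low) has each player best-responding; Nash payoffs (9, 7).
Novax's commitment gain: 9 − 7 = 2.

2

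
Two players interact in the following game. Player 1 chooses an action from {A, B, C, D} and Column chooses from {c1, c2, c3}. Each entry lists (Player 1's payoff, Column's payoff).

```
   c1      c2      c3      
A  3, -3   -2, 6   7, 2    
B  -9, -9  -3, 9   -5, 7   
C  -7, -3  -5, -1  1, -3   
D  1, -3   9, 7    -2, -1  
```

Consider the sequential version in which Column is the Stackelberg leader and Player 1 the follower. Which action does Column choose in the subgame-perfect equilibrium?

c2

Player 1 best-responds to each possible Column move:
- c1: BR = A, leader payoff -3.
- c2: BR = D, leader payoff 7.
- c3: BR = A, leader payoff 2.
Among -3, 7, 2, the best is 7 at c2. Subgame-perfect outcome: (D, c2) with payoffs (9, 7).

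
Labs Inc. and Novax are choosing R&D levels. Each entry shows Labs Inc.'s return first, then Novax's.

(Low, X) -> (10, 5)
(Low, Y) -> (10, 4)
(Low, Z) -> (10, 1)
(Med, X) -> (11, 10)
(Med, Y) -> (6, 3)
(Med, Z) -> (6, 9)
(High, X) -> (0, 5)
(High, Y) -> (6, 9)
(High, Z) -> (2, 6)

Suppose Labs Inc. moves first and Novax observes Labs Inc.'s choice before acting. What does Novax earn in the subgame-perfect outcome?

10

Solve by backward induction (Labs Inc. leads).
- Low → Novax plays X (best of 5, 4, 1); Labs Inc. gets 10.
- Med → Novax plays X (best of 10, 3, 9); Labs Inc. gets 11.
- High → Novax plays Y (best of 5, 9, 6); Labs Inc. gets 6.
Labs Inc.'s induced payoffs are 10, 11, 6, so Labs Inc. commits to Med. Subgame-perfect outcome: (Med, X) with payoffs (11, 10).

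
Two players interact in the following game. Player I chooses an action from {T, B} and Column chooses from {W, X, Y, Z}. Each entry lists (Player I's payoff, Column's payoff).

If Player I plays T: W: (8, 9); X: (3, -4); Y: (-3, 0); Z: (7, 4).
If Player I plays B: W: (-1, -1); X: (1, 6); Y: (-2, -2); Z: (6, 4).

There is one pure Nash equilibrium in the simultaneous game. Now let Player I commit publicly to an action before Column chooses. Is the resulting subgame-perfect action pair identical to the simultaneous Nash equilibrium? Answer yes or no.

yes

Column best-responds to each possible Player I move:
- T: Column compares 9, -4, 0, 4 and picks W; Player I would get 8.
- B: Column compares -1, 6, -2, 4 and picks X; Player I would get 1.
Player I's induced payoffs are 8, 1, so Player I commits to T. Subgame-perfect outcome: (T, W) with payoffs (8, 9).
Under simultaneous play:
Player I's best replies: W→T; X→T; Y→B; Z→T.
Column's best replies: T→W; B→X.
The unique mutual best reply is (T, W), giving (8, 9).
Sequential outcome (T, W) coincides with the Nash profile (T, W).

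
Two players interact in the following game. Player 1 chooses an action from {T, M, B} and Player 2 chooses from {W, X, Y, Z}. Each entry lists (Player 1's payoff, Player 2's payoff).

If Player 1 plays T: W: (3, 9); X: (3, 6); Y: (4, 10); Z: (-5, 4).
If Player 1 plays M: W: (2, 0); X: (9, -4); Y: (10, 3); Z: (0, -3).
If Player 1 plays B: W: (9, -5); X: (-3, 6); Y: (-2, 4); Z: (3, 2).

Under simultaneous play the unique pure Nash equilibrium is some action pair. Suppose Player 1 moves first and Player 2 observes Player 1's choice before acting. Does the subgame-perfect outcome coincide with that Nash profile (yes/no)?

yes

Player 2 best-responds to each possible Player 1 move:
- T: BR = Y, leader payoff 4.
- M: BR = Y, leader payoff 10.
- B: BR = X, leader payoff -3.
Maximizing over 4, 10, -3, Player 1 chooses M. Subgame-perfect outcome: (M, Y) with payoffs (10, 3).
For the simultaneous game, intersect best replies.
Player 1's best replies: W→B; X→M; Y→M; Z→B.
Player 2's best replies: T→Y; M→Y; B→X.
Only (M, Y) has each player best-responding; Nash payoffs (10, 3).
Sequential outcome (M, Y) coincides with the Nash profile (M, Y).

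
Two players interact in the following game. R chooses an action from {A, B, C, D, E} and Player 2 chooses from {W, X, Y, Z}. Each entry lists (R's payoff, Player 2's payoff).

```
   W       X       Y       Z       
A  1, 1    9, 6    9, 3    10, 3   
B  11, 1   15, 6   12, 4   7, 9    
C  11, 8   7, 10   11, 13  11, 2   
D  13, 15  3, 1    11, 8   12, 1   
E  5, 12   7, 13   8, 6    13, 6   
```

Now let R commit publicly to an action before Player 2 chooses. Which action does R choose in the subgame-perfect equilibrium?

Work backward from Player 2's decision.
- A → Player 2 plays X (best of 1, 6, 3, 3); R gets 9.
- B → Player 2 plays Z (best of 1, 6, 4, 9); R gets 7.
- C → Player 2 plays Y (best of 8, 10, 13, 2); R gets 11.
- D → Player 2 plays W (best of 15, 1, 8, 1); R gets 13.
- E → Player 2 plays X (best of 12, 13, 6, 6); R gets 7.
Among 9, 7, 11, 13, 7, the best is 13 at D. Subgame-perfect outcome: (D, W) with payoffs (13, 15).

D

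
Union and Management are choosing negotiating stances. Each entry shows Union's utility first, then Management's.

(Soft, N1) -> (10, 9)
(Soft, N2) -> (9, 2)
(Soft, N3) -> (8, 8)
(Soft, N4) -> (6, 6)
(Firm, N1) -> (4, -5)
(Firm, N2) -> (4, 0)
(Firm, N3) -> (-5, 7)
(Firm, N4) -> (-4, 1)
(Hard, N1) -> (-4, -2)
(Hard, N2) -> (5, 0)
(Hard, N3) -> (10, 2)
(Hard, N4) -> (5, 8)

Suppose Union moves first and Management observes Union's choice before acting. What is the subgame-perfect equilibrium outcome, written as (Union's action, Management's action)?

(Soft, N1)

Solve by backward induction (Union leads).
- Soft → Management plays N1 (best of 9, 2, 8, 6); Union gets 10.
- Firm → Management plays N3 (best of -5, 0, 7, 1); Union gets -5.
- Hard → Management plays N4 (best of -2, 0, 2, 8); Union gets 5.
Union's induced payoffs are 10, -5, 5, so Union commits to Soft. Subgame-perfect outcome: (Soft, N1) with payoffs (10, 9).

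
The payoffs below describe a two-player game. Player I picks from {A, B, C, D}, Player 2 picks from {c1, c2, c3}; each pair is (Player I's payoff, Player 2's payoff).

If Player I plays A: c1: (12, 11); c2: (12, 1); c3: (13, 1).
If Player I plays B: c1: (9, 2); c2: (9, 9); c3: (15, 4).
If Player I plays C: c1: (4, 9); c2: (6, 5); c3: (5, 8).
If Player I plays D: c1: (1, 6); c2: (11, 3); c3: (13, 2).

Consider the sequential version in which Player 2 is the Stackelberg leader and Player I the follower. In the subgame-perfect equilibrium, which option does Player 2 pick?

Backward induction with Player 2 moving first.
- c1: Player I compares 12, 9, 4, 1 and picks A; Player 2 would get 11.
- c2: Player I compares 12, 9, 6, 11 and picks A; Player 2 would get 1.
- c3: Player I compares 13, 15, 5, 13 and picks B; Player 2 would get 4.
Maximizing over 11, 1, 4, Player 2 chooses c1. Subgame-perfect outcome: (A, c1) with payoffs (12, 11).

c1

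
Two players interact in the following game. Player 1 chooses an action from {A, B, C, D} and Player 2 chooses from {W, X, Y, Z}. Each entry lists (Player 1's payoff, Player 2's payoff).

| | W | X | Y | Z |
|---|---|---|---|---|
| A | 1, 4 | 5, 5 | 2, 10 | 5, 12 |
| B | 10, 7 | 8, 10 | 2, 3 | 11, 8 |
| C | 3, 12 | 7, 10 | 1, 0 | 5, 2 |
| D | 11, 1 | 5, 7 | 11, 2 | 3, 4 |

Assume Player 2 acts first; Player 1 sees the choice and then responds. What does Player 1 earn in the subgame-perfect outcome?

8

Player 1 best-responds to each possible Player 2 move:
- W: Player 1 compares 1, 10, 3, 11 and picks D; Player 2 would get 1.
- X: Player 1 compares 5, 8, 7, 5 and picks B; Player 2 would get 10.
- Y: Player 1 compares 2, 2, 1, 11 and picks D; Player 2 would get 2.
- Z: Player 1 compares 5, 11, 5, 3 and picks B; Player 2 would get 8.
Among 1, 10, 2, 8, the best is 10 at X. Subgame-perfect outcome: (B, X) with payoffs (8, 10).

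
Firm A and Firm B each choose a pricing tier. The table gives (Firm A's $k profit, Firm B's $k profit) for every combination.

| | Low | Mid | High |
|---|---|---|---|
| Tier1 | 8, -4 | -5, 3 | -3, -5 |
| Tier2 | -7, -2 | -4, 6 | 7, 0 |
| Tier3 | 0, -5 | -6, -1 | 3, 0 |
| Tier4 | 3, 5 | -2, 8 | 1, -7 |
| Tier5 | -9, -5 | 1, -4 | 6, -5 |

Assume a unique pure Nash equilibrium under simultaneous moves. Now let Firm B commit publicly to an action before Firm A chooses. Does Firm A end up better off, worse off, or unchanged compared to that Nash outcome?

better off

Firm A best-responds to each possible Firm B move:
- Low: Firm A compares 8, -7, 0, 3, -9 and picks Tier1; Firm B would get -4.
- Mid: Firm A compares -5, -4, -6, -2, 1 and picks Tier5; Firm B would get -4.
- High: Firm A compares -3, 7, 3, 1, 6 and picks Tier2; Firm B would get 0.
Maximizing over -4, -4, 0, Firm B chooses High. Subgame-perfect outcome: (Tier2, High) with payoffs (7, 0).
For the simultaneous game, intersect best replies.
Firm A's best replies: Low→Tier1; Mid→Tier5; High→Tier2.
Firm B's best replies: Tier1→Mid; Tier2→Mid; Tier3→High; Tier4→Mid; Tier5→Mid.
Only (Tier5, Mid) has each player best-responding; Nash payoffs (1, -4).
Firm A earns 7 sequentially versus 1 at the Nash outcome: better off.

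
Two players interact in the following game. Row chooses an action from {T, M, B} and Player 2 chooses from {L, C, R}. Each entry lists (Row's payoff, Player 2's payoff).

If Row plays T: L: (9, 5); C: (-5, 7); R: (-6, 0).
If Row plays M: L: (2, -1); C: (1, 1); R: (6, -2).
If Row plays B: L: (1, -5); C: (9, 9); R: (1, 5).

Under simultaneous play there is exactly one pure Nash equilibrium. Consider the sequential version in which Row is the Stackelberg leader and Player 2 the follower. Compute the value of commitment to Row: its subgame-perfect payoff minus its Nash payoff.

0

Backward induction with Row moving first.
- T: BR = C, leader payoff -5.
- M: BR = C, leader payoff 1.
- B: BR = C, leader payoff 9.
Among -5, 1, 9, the best is 9 at B. Subgame-perfect outcome: (B, C) with payoffs (9, 9).
Under simultaneous play:
Row's best replies: L→T; C→B; R→M.
Player 2's best replies: T→C; M→C; B→C.
The unique mutual best reply is (B, C), giving (9, 9).
Row's commitment gain: 9 − 9 = 0.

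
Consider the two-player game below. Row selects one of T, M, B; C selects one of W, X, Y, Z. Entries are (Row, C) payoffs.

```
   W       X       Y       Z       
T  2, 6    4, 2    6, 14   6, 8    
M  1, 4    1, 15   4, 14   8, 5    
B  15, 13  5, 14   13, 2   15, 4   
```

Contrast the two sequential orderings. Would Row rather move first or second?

If Row leads: C's best replies are T→Y, M→X, B→X; Row's induced payoffs 6, 1, 5; outcome (T, Y), payoffs (6, 14).
If C leads: Row's best replies are W→B, X→B, Y→B, Z→B; C's induced payoffs 13, 14, 2, 4; outcome (B, X), payoffs (5, 14).
Row gets 6 moving first and 5 moving second, so Row prefers to move first.

first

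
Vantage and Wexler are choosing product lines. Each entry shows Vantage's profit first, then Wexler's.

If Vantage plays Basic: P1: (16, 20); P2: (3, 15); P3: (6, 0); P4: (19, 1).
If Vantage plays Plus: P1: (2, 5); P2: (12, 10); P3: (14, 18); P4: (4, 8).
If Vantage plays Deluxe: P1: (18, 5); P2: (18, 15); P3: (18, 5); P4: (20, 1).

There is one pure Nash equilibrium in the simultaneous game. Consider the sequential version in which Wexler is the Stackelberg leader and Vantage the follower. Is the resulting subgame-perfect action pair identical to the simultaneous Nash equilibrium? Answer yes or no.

yes

Solve by backward induction (Wexler leads).
- P1: Vantage compares 16, 2, 18 and picks Deluxe; Wexler would get 5.
- P2: Vantage compares 3, 12, 18 and picks Deluxe; Wexler would get 15.
- P3: Vantage compares 6, 14, 18 and picks Deluxe; Wexler would get 5.
- P4: Vantage compares 19, 4, 20 and picks Deluxe; Wexler would get 1.
Maximizing over 5, 15, 5, 1, Wexler chooses P2. Subgame-perfect outcome: (Deluxe, P2) with payoffs (18, 15).
Now find the simultaneous Nash equilibrium.
Vantage's best replies: P1→Deluxe; P2→Deluxe; P3→Deluxe; P4→Deluxe.
Wexler's best replies: Basic→P1; Plus→P3; Deluxe→P2.
Only (Deluxe, P2) has each player best-responding; Nash payoffs (18, 15).
Sequential outcome (Deluxe, P2) coincides with the Nash profile (Deluxe, P2).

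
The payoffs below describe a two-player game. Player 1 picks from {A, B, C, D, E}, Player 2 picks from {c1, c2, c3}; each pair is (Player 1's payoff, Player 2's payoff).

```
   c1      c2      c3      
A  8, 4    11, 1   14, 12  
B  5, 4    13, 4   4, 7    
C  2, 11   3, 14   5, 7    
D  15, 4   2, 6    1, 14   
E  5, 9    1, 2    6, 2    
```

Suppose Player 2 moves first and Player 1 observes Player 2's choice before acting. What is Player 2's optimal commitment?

Work backward from Player 1's decision.
- c1 → Player 1 plays D (best of 8, 5, 2, 15, 5); Player 2 gets 4.
- c2 → Player 1 plays B (best of 11, 13, 3, 2, 1); Player 2 gets 4.
- c3 → Player 1 plays A (best of 14, 4, 5, 1, 6); Player 2 gets 12.
Among 4, 4, 12, the best is 12 at c3. Subgame-perfect outcome: (A, c3) with payoffs (14, 12).

c3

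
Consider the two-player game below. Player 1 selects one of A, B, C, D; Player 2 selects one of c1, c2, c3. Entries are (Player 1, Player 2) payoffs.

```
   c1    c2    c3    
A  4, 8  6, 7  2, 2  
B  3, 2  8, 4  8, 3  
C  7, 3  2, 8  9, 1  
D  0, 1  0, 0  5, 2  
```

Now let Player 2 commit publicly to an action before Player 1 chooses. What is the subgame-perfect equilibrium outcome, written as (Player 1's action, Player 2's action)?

Work backward from Player 1's decision.
- c1: Player 1 compares 4, 3, 7, 0 and picks C; Player 2 would get 3.
- c2: Player 1 compares 6, 8, 2, 0 and picks B; Player 2 would get 4.
- c3: Player 1 compares 2, 8, 9, 5 and picks C; Player 2 would get 1.
Maximizing over 3, 4, 1, Player 2 chooses c2. Subgame-perfect outcome: (B, c2) with payoffs (8, 4).

(B, c2)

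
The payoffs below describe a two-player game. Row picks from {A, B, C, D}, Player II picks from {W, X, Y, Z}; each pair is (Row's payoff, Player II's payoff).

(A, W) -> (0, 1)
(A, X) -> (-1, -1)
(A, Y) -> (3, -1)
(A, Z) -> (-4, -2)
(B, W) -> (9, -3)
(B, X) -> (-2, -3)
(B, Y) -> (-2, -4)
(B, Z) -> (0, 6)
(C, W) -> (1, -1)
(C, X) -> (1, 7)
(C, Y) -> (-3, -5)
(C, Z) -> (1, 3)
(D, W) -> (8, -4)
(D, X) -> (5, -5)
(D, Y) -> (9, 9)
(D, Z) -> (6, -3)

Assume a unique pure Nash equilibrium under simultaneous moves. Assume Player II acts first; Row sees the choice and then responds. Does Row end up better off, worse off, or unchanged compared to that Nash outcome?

unchanged

Work backward from Row's decision.
- W → Row plays B (best of 0, 9, 1, 8); Player II gets -3.
- X → Row plays D (best of -1, -2, 1, 5); Player II gets -5.
- Y → Row plays D (best of 3, -2, -3, 9); Player II gets 9.
- Z → Row plays D (best of -4, 0, 1, 6); Player II gets -3.
Among -3, -5, 9, -3, the best is 9 at Y. Subgame-perfect outcome: (D, Y) with payoffs (9, 9).
Now find the simultaneous Nash equilibrium.
Row's best replies: W→B; X→D; Y→D; Z→D.
Player II's best replies: A→W; B→Z; C→X; D→Y.
Only (D, Y) has each player best-responding; Nash payoffs (9, 9).
Row earns 9 sequentially versus 9 at the Nash outcome: unchanged.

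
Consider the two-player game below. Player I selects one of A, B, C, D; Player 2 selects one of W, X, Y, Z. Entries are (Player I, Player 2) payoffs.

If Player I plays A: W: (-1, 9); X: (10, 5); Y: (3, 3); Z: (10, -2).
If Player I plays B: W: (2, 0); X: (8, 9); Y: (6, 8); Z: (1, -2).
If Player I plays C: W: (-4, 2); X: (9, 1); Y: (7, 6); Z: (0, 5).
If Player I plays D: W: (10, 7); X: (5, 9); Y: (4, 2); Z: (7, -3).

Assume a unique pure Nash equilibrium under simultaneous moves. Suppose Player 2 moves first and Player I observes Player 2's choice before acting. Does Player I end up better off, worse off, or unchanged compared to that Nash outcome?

Solve by backward induction (Player 2 leads).
- W → Player I plays D (best of -1, 2, -4, 10); Player 2 gets 7.
- X → Player I plays A (best of 10, 8, 9, 5); Player 2 gets 5.
- Y → Player I plays C (best of 3, 6, 7, 4); Player 2 gets 6.
- Z → Player I plays A (best of 10, 1, 0, 7); Player 2 gets -2.
Maximizing over 7, 5, 6, -2, Player 2 chooses W. Subgame-perfect outcome: (D, W) with payoffs (10, 7).
Under simultaneous play:
Player I's best replies: W→D; X→A; Y→C; Z→A.
Player 2's best replies: A→W; B→X; C→Y; D→X.
The unique mutual best reply is (C, Y), giving (7, 6).
Player I earns 10 sequentially versus 7 at the Nash outcome: better off.

better off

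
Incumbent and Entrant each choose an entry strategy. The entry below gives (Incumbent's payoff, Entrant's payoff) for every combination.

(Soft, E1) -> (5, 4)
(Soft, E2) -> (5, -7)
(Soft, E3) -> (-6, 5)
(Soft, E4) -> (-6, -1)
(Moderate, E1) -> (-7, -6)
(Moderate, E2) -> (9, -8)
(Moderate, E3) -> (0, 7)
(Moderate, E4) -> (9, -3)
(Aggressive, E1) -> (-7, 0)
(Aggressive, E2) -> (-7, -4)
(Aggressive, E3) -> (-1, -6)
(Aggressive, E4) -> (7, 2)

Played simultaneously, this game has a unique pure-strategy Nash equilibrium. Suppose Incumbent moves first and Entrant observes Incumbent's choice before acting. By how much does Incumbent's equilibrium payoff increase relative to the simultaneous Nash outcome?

7

Work backward from Entrant's decision.
- Soft → Entrant plays E3 (best of 4, -7, 5, -1); Incumbent gets -6.
- Moderate → Entrant plays E3 (best of -6, -8, 7, -3); Incumbent gets 0.
- Aggressive → Entrant plays E4 (best of 0, -4, -6, 2); Incumbent gets 7.
Among -6, 0, 7, the best is 7 at Aggressive. Subgame-perfect outcome: (Aggressive, E4) with payoffs (7, 2).
For the simultaneous game, intersect best replies.
Incumbent's best replies: E1→Soft; E2→Moderate; E3→Moderate; E4→Moderate.
Entrant's best replies: Soft→E3; Moderate→E3; Aggressive→E4.
Only (Moderate, E3) has each player best-responding; Nash payoffs (0, 7).
Incumbent's commitment gain: 7 − 0 = 7.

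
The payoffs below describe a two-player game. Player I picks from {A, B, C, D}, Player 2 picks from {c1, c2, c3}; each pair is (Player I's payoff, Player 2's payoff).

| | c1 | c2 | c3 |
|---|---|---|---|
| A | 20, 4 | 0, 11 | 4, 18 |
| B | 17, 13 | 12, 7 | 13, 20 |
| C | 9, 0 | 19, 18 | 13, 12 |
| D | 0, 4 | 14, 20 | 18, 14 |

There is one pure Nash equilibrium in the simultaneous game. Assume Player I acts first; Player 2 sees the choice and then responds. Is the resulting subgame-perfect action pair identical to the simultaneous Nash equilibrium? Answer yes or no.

yes

Backward induction with Player I moving first.
- A: BR = c3, leader payoff 4.
- B: BR = c3, leader payoff 13.
- C: BR = c2, leader payoff 19.
- D: BR = c2, leader payoff 14.
Maximizing over 4, 13, 19, 14, Player I chooses C. Subgame-perfect outcome: (C, c2) with payoffs (19, 18).
Now find the simultaneous Nash equilibrium.
Player I's best replies: c1→A; c2→C; c3→D.
Player 2's best replies: A→c3; B→c3; C→c2; D→c2.
Only (C, c2) has each player best-responding; Nash payoffs (19, 18).
Sequential outcome (C, c2) coincides with the Nash profile (C, c2).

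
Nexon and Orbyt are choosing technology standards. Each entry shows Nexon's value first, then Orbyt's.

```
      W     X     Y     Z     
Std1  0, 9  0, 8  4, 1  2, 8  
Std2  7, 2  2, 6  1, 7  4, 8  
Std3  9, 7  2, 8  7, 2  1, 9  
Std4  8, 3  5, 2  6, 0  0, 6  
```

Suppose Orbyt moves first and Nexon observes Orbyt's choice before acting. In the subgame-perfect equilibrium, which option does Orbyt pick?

Z

Work backward from Nexon's decision.
- W: Nexon compares 0, 7, 9, 8 and picks Std3; Orbyt would get 7.
- X: Nexon compares 0, 2, 2, 5 and picks Std4; Orbyt would get 2.
- Y: Nexon compares 4, 1, 7, 6 and picks Std3; Orbyt would get 2.
- Z: Nexon compares 2, 4, 1, 0 and picks Std2; Orbyt would get 8.
Maximizing over 7, 2, 2, 8, Orbyt chooses Z. Subgame-perfect outcome: (Std2, Z) with payoffs (4, 8).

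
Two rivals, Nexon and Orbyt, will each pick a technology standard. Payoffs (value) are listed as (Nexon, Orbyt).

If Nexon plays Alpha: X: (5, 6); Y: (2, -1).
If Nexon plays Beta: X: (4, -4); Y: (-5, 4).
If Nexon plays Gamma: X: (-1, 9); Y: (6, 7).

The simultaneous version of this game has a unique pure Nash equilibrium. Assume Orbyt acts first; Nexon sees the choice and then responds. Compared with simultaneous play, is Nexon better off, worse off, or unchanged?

Nexon best-responds to each possible Orbyt move:
- X: BR = Alpha, leader payoff 6.
- Y: BR = Gamma, leader payoff 7.
Maximizing over 6, 7, Orbyt chooses Y. Subgame-perfect outcome: (Gamma, Y) with payoffs (6, 7).
Under simultaneous play:
Nexon's best replies: X→Alpha; Y→Gamma.
Orbyt's best replies: Alpha→X; Beta→Y; Gamma→X.
The unique mutual best reply is (Alpha, X), giving (5, 6).
Nexon earns 6 sequentially versus 5 at the Nash outcome: better off.

better off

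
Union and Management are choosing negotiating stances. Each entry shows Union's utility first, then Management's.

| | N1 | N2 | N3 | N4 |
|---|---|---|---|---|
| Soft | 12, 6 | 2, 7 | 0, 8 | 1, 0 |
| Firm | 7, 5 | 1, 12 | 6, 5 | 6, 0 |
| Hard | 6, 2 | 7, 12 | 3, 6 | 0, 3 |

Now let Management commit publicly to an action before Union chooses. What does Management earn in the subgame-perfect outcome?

Solve by backward induction (Management leads).
- N1: Union compares 12, 7, 6 and picks Soft; Management would get 6.
- N2: Union compares 2, 1, 7 and picks Hard; Management would get 12.
- N3: Union compares 0, 6, 3 and picks Firm; Management would get 5.
- N4: Union compares 1, 6, 0 and picks Firm; Management would get 0.
Management's induced payoffs are 6, 12, 5, 0, so Management commits to N2. Subgame-perfect outcome: (Hard, N2) with payoffs (7, 12).

12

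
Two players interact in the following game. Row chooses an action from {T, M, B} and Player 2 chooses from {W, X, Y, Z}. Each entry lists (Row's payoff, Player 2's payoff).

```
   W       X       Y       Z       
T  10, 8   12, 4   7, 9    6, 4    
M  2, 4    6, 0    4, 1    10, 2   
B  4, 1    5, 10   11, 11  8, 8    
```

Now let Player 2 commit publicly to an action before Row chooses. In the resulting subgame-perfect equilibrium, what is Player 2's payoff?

Work backward from Row's decision.
- W → Row plays T (best of 10, 2, 4); Player 2 gets 8.
- X → Row plays T (best of 12, 6, 5); Player 2 gets 4.
- Y → Row plays B (best of 7, 4, 11); Player 2 gets 11.
- Z → Row plays M (best of 6, 10, 8); Player 2 gets 2.
Among 8, 4, 11, 2, the best is 11 at Y. Subgame-perfect outcome: (B, Y) with payoffs (11, 11).

11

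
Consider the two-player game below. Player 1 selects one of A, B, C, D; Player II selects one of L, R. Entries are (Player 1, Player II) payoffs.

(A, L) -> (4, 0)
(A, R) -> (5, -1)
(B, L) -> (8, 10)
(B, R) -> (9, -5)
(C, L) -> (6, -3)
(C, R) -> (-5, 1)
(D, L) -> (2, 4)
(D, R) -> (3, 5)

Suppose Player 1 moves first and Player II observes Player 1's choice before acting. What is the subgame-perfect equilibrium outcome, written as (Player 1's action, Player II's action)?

(B, L)

Solve by backward induction (Player 1 leads).
- A: BR = L, leader payoff 4.
- B: BR = L, leader payoff 8.
- C: BR = R, leader payoff -5.
- D: BR = R, leader payoff 3.
Maximizing over 4, 8, -5, 3, Player 1 chooses B. Subgame-perfect outcome: (B, L) with payoffs (8, 10).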